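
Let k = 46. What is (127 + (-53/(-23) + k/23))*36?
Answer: 108720/23 ≈ 4727.0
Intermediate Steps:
(127 + (-53/(-23) + k/23))*36 = (127 + (-53/(-23) + 46/23))*36 = (127 + (-53*(-1/23) + 46*(1/23)))*36 = (127 + (53/23 + 2))*36 = (127 + 99/23)*36 = (3020/23)*36 = 108720/23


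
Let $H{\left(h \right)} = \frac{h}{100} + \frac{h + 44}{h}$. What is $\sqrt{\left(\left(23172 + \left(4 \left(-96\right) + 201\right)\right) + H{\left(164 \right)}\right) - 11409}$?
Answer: $\frac{\sqrt{486771721}}{205} \approx 107.62$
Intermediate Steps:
$H{\left(h \right)} = \frac{h}{100} + \frac{44 + h}{h}$ ($H{\left(h \right)} = h \frac{1}{100} + \frac{44 + h}{h} = \frac{h}{100} + \frac{44 + h}{h}$)
$\sqrt{\left(\left(23172 + \left(4 \left(-96\right) + 201\right)\right) + H{\left(164 \right)}\right) - 11409} = \sqrt{\left(\left(23172 + \left(4 \left(-96\right) + 201\right)\right) + \left(1 + \frac{44}{164} + \frac{1}{100} \cdot 164\right)\right) - 11409} = \sqrt{\left(\left(23172 + \left(-384 + 201\right)\right) + \left(1 + 44 \cdot \frac{1}{164} + \frac{41}{25}\right)\right) - 11409} = \sqrt{\left(\left(23172 - 183\right) + \left(1 + \frac{11}{41} + \frac{41}{25}\right)\right) - 11409} = \sqrt{\left(22989 + \frac{2981}{1025}\right) - 11409} = \sqrt{\frac{23566706}{1025} - 11409} = \sqrt{\frac{11872481}{1025}} = \frac{\sqrt{486771721}}{205}$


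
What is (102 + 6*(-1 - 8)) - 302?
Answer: -254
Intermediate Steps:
(102 + 6*(-1 - 8)) - 302 = (102 + 6*(-9)) - 302 = (102 - 54) - 302 = 48 - 302 = -254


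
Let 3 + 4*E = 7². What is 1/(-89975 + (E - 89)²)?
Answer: -4/335875 ≈ -1.1909e-5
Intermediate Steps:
E = 23/2 (E = -¾ + (¼)*7² = -¾ + (¼)*49 = -¾ + 49/4 = 23/2 ≈ 11.500)
1/(-89975 + (E - 89)²) = 1/(-89975 + (23/2 - 89)²) = 1/(-89975 + (-155/2)²) = 1/(-89975 + 24025/4) = 1/(-335875/4) = -4/335875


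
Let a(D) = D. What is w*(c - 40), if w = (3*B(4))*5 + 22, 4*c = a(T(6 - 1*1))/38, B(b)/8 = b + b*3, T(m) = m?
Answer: -5898825/76 ≈ -77616.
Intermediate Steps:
B(b) = 32*b (B(b) = 8*(b + b*3) = 8*(b + 3*b) = 8*(4*b) = 32*b)
c = 5/152 (c = ((6 - 1*1)/38)/4 = ((6 - 1)*(1/38))/4 = (5*(1/38))/4 = (¼)*(5/38) = 5/152 ≈ 0.032895)
w = 1942 (w = (3*(32*4))*5 + 22 = (3*128)*5 + 22 = 384*5 + 22 = 1920 + 22 = 1942)
w*(c - 40) = 1942*(5/152 - 40) = 1942*(-6075/152) = -5898825/76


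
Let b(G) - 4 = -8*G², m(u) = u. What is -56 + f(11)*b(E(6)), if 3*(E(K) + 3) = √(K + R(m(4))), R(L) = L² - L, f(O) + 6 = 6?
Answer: -56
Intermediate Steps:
f(O) = 0 (f(O) = -6 + 6 = 0)
E(K) = -3 + √(12 + K)/3 (E(K) = -3 + √(K + 4*(-1 + 4))/3 = -3 + √(K + 4*3)/3 = -3 + √(K + 12)/3 = -3 + √(12 + K)/3)
b(G) = 4 - 8*G²
-56 + f(11)*b(E(6)) = -56 + 0*(4 - 8*(-3 + √(12 + 6)/3)²) = -56 + 0*(4 - 8*(-3 + √18/3)²) = -56 + 0*(4 - 8*(-3 + (3*√2)/3)²) = -56 + 0*(4 - 8*(-3 + √2)²) = -56 + 0 = -56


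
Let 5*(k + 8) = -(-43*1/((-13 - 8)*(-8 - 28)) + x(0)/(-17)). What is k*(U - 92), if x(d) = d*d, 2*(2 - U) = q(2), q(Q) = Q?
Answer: 392561/540 ≈ 726.96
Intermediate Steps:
U = 1 (U = 2 - ½*2 = 2 - 1 = 1)
x(d) = d²
k = -30197/3780 (k = -8 + (-(-43*1/((-13 - 8)*(-8 - 28)) + 0²/(-17)))/5 = -8 + (-(-43/((-21*(-36))) + 0*(-1/17)))/5 = -8 + (-(-43/756 + 0))/5 = -8 + (-1*(-43/756))/5 = -8 + (⅕)*(43/756) = -8 + 43/3780 = -30197/3780 ≈ -7.9886)
k*(U - 92) = -30197*(1 - 92)/3780 = -30197/3780*(-91) = 392561/540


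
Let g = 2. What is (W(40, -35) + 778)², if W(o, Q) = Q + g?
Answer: 555025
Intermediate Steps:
W(o, Q) = 2 + Q (W(o, Q) = Q + 2 = 2 + Q)
(W(40, -35) + 778)² = ((2 - 35) + 778)² = (-33 + 778)² = 745² = 555025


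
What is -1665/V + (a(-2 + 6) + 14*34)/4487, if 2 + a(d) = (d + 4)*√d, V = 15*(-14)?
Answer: 72131/8974 ≈ 8.0378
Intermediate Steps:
V = -210
a(d) = -2 + √d*(4 + d) (a(d) = -2 + (d + 4)*√d = -2 + (4 + d)*√d = -2 + √d*(4 + d))
-1665/V + (a(-2 + 6) + 14*34)/4487 = -1665/(-210) + ((-2 + (-2 + 6)^(3/2) + 4*√(-2 + 6)) + 14*34)/4487 = -1665*(-1/210) + ((-2 + 4^(3/2) + 4*√4) + 476)*(1/4487) = 111/14 + ((-2 + 8 + 4*2) + 476)*(1/4487) = 111/14 + ((-2 + 8 + 8) + 476)*(1/4487) = 111/14 + (14 + 476)*(1/4487) = 111/14 + 490*(1/4487) = 111/14 + 70/641 = 72131/8974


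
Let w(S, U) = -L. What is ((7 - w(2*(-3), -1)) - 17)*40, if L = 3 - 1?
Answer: -320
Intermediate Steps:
L = 2
w(S, U) = -2 (w(S, U) = -1*2 = -2)
((7 - w(2*(-3), -1)) - 17)*40 = ((7 - 1*(-2)) - 17)*40 = ((7 + 2) - 17)*40 = (9 - 17)*40 = -8*40 = -320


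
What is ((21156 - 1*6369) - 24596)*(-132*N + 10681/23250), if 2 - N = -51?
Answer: 1595397743071/23250 ≈ 6.8619e+7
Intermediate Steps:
N = 53 (N = 2 - 1*(-51) = 2 + 51 = 53)
((21156 - 1*6369) - 24596)*(-132*N + 10681/23250) = ((21156 - 1*6369) - 24596)*(-132*53 + 10681/23250) = ((21156 - 6369) - 24596)*(-6996 + 10681*(1/23250)) = (14787 - 24596)*(-6996 + 10681/23250) = -9809*(-162646319/23250) = 1595397743071/23250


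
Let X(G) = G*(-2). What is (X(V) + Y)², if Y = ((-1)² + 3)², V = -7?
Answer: 900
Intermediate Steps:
Y = 16 (Y = (1 + 3)² = 4² = 16)
X(G) = -2*G
(X(V) + Y)² = (-2*(-7) + 16)² = (14 + 16)² = 30² = 900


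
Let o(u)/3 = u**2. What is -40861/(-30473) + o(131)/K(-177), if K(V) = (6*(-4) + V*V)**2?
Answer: 13348490815328/9954544060275 ≈ 1.3409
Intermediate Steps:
K(V) = (-24 + V**2)**2
o(u) = 3*u**2
-40861/(-30473) + o(131)/K(-177) = -40861/(-30473) + (3*131**2)/((-24 + (-177)**2)**2) = -40861*(-1/30473) + (3*17161)/((-24 + 31329)**2) = 40861/30473 + 51483/(31305**2) = 40861/30473 + 51483/980003025 = 40861/30473 + 51483*(1/980003025) = 40861/30473 + 17161/326667675 = 13348490815328/9954544060275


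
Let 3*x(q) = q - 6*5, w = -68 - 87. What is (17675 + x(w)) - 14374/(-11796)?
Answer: 34630209/1966 ≈ 17615.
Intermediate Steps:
w = -155
x(q) = -10 + q/3 (x(q) = (q - 6*5)/3 = (q - 30)/3 = (-30 + q)/3 = -10 + q/3)
(17675 + x(w)) - 14374/(-11796) = (17675 + (-10 + (⅓)*(-155))) - 14374/(-11796) = (17675 + (-10 - 155/3)) - 14374*(-1/11796) = (17675 - 185/3) + 7187/5898 = 52840/3 + 7187/5898 = 34630209/1966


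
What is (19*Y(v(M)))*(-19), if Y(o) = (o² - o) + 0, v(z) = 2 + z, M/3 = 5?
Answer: -98192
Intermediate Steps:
M = 15 (M = 3*5 = 15)
Y(o) = o² - o
(19*Y(v(M)))*(-19) = (19*((2 + 15)*(-1 + (2 + 15))))*(-19) = (19*(17*(-1 + 17)))*(-19) = (19*(17*16))*(-19) = (19*272)*(-19) = 5168*(-19) = -98192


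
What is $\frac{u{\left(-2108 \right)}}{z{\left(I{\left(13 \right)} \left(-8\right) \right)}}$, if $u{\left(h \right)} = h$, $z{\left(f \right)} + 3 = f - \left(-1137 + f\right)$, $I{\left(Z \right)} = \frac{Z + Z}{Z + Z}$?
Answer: $- \frac{1054}{567} \approx -1.8589$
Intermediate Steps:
$I{\left(Z \right)} = 1$ ($I{\left(Z \right)} = \frac{2 Z}{2 Z} = 2 Z \frac{1}{2 Z} = 1$)
$z{\left(f \right)} = 1134$ ($z{\left(f \right)} = -3 + \left(f - \left(-1137 + f\right)\right) = -3 + 1137 = 1134$)
$\frac{u{\left(-2108 \right)}}{z{\left(I{\left(13 \right)} \left(-8\right) \right)}} = - \frac{2108}{1134} = \left(-2108\right) \frac{1}{1134} = - \frac{1054}{567}$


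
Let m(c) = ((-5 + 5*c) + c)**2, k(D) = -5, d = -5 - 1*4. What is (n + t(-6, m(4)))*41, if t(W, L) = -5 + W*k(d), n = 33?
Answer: 2378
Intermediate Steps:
d = -9 (d = -5 - 4 = -9)
m(c) = (-5 + 6*c)**2
t(W, L) = -5 - 5*W (t(W, L) = -5 + W*(-5) = -5 - 5*W)
(n + t(-6, m(4)))*41 = (33 + (-5 - 5*(-6)))*41 = (33 + (-5 + 30))*41 = (33 + 25)*41 = 58*41 = 2378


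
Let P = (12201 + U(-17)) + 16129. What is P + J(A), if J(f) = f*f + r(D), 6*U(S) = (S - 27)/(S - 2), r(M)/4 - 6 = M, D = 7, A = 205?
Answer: 4013221/57 ≈ 70407.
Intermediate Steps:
r(M) = 24 + 4*M
U(S) = (-27 + S)/(6*(-2 + S)) (U(S) = ((S - 27)/(S - 2))/6 = ((-27 + S)/(-2 + S))/6 = (-27 + S)/(6*(-2 + S)))
J(f) = 52 + f**2 (J(f) = f*f + (24 + 4*7) = f**2 + (24 + 28) = f**2 + 52 = 52 + f**2)
P = 1614832/57 (P = (12201 + (-27 - 17)/(6*(-2 - 17))) + 16129 = (12201 + (1/6)*(-44)/(-19)) + 16129 = (12201 + (1/6)*(-1/19)*(-44)) + 16129 = (12201 + 22/57) + 16129 = 695479/57 + 16129 = 1614832/57 ≈ 28330.)
P + J(A) = 1614832/57 + (52 + 205**2) = 1614832/57 + (52 + 42025) = 1614832/57 + 42077 = 4013221/57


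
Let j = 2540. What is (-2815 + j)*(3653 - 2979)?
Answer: -185350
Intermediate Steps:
(-2815 + j)*(3653 - 2979) = (-2815 + 2540)*(3653 - 2979) = -275*674 = -185350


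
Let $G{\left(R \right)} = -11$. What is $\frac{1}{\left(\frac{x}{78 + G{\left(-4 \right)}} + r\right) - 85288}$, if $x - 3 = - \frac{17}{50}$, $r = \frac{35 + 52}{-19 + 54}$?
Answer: $- \frac{23450}{1999944379} \approx -1.1725 \cdot 10^{-5}$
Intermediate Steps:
$r = \frac{87}{35} \approx 2.4857$
$x = \frac{133}{50}$ ($x = 3 - \frac{17}{50} = \frac{133}{50} \approx 2.66$)
$\frac{1}{\left(\frac{x}{78 + G{\left(-4 \right)}} + r\right) - 85288} = \frac{1}{\left(\frac{133}{50 \left(78 - 11\right)} + \frac{87}{35}\right) - 85288} = \frac{1}{\left(\frac{133}{50 \cdot 67} + \frac{87}{35}\right) - 85288} = \frac{1}{\left(\frac{133}{50} \cdot \frac{1}{67} + \frac{87}{35}\right) - 85288} = \frac{1}{\left(\frac{133}{3350} + \frac{87}{35}\right) - 85288} = \frac{1}{\frac{59221}{23450} - 85288} = \frac{1}{- \frac{1999944379}{23450}} = - \frac{23450}{1999944379}$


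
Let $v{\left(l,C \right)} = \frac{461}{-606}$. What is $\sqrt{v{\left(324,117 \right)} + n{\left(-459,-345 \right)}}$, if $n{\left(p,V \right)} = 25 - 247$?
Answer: $\frac{i \sqrt{81805758}}{606} \approx 14.925 i$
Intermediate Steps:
$v{\left(l,C \right)} = - \frac{461}{606}$ ($v{\left(l,C \right)} = 461 \left(- \frac{1}{606}\right) = - \frac{461}{606}$)
$n{\left(p,V \right)} = -222$
$\sqrt{v{\left(324,117 \right)} + n{\left(-459,-345 \right)}} = \sqrt{- \frac{461}{606} - 222} = \sqrt{- \frac{134993}{606}} = \frac{i \sqrt{81805758}}{606}$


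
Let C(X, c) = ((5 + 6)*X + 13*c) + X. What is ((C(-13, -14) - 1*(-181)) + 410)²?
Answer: 64009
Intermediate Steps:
C(X, c) = 12*X + 13*c (C(X, c) = (11*X + 13*c) + X = 12*X + 13*c)
((C(-13, -14) - 1*(-181)) + 410)² = (((12*(-13) + 13*(-14)) - 1*(-181)) + 410)² = (((-156 - 182) + 181) + 410)² = ((-338 + 181) + 410)² = (-157 + 410)² = 253² = 64009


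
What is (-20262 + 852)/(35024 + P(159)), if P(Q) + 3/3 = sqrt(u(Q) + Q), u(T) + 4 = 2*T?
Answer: -339898215/613305028 + 9705*sqrt(473)/613305028 ≈ -0.55386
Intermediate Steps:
u(T) = -4 + 2*T
P(Q) = -1 + sqrt(-4 + 3*Q) (P(Q) = -1 + sqrt((-4 + 2*Q) + Q) = -1 + sqrt(-4 + 3*Q))
(-20262 + 852)/(35024 + P(159)) = (-20262 + 852)/(35024 + (-1 + sqrt(-4 + 3*159))) = -19410/(35024 + (-1 + sqrt(-4 + 477))) = -19410/(35024 + (-1 + sqrt(473))) = -19410/(35023 + sqrt(473))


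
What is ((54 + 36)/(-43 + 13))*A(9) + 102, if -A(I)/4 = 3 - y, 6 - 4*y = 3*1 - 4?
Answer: 117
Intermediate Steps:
y = 7/4 (y = 3/2 - (3*1 - 4)/4 = 3/2 - (3 - 4)/4 = 3/2 - 1/4*(-1) = 3/2 + 1/4 = 7/4 ≈ 1.7500)
A(I) = -5 (A(I) = -4*(3 - 1*7/4) = -4*(3 - 7/4) = -4*5/4 = -5)
((54 + 36)/(-43 + 13))*A(9) + 102 = ((54 + 36)/(-43 + 13))*(-5) + 102 = (90/(-30))*(-5) + 102 = (90*(-1/30))*(-5) + 102 = -3*(-5) + 102 = 15 + 102 = 117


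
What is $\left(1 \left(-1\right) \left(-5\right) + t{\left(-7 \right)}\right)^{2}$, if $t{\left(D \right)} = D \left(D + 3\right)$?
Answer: $1089$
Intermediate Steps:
$t{\left(D \right)} = D \left(3 + D\right)$
$\left(1 \left(-1\right) \left(-5\right) + t{\left(-7 \right)}\right)^{2} = \left(1 \left(-1\right) \left(-5\right) - 7 \left(3 - 7\right)\right)^{2} = \left(\left(-1\right) \left(-5\right) - -28\right)^{2} = \left(5 + 28\right)^{2} = 33^{2} = 1089$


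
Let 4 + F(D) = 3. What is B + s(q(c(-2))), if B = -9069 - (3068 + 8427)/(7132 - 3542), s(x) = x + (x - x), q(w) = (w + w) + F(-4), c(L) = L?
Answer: -6517431/718 ≈ -9077.2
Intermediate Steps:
F(D) = -1 (F(D) = -4 + 3 = -1)
q(w) = -1 + 2*w (q(w) = (w + w) - 1 = 2*w - 1 = -1 + 2*w)
s(x) = x (s(x) = x + 0 = x)
B = -6513841/718 (B = -9069 - 11495/3590 = -9069 - 1*2299/718 = -9069 - 2299/718 = -6513841/718 ≈ -9072.2)
B + s(q(c(-2))) = -6513841/718 + (-1 + 2*(-2)) = -6513841/718 + (-1 - 4) = -6513841/718 - 5 = -6517431/718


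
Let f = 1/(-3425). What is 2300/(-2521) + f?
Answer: -7880021/8634425 ≈ -0.91263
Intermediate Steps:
f = -1/3425 ≈ -0.00029197
2300/(-2521) + f = 2300/(-2521) - 1/3425 = 2300*(-1/2521) - 1/3425 = -2300/2521 - 1/3425 = -7880021/8634425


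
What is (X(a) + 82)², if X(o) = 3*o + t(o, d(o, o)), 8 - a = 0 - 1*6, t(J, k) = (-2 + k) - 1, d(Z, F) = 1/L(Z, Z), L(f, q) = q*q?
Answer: 562496089/38416 ≈ 14642.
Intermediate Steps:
L(f, q) = q²
d(Z, F) = Z⁻² (d(Z, F) = 1/Z² = Z⁻²)
t(J, k) = -3 + k
a = 14 (a = 8 - (0 - 1*6) = 8 - (0 - 6) = 8 - 1*(-6) = 8 + 6 = 14)
X(o) = -3 + o⁻² + 3*o (X(o) = 3*o + (-3 + o⁻²) = -3 + o⁻² + 3*o)
(X(a) + 82)² = ((-3 + 14⁻² + 3*14) + 82)² = ((-3 + 1/196 + 42) + 82)² = (7645/196 + 82)² = (23717/196)² = 562496089/38416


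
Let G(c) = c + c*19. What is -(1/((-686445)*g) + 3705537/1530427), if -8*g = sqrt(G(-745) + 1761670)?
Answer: -3705537/1530427 - 4*sqrt(1746770)/599530766325 ≈ -2.4212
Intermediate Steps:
G(c) = 20*c (G(c) = c + 19*c = 20*c)
g = -sqrt(1746770)/8 (g = -sqrt(20*(-745) + 1761670)/8 = -sqrt(-14900 + 1761670)/8 = -sqrt(1746770)/8 ≈ -165.21)
-(1/((-686445)*g) + 3705537/1530427) = -(1/((-686445)*((-sqrt(1746770)/8))) + 3705537/1530427) = -(-(-4)*sqrt(1746770)/599530766325 + 3705537*(1/1530427)) = -(4*sqrt(1746770)/599530766325 + 3705537/1530427) = -(3705537/1530427 + 4*sqrt(1746770)/599530766325) = -3705537/1530427 - 4*sqrt(1746770)/599530766325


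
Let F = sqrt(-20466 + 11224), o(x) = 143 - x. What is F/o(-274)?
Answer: I*sqrt(9242)/417 ≈ 0.23054*I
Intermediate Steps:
F = I*sqrt(9242) (F = sqrt(-9242) = I*sqrt(9242) ≈ 96.135*I)
F/o(-274) = (I*sqrt(9242))/(143 - 1*(-274)) = (I*sqrt(9242))/(143 + 274) = (I*sqrt(9242))/417 = (I*sqrt(9242))*(1/417) = I*sqrt(9242)/417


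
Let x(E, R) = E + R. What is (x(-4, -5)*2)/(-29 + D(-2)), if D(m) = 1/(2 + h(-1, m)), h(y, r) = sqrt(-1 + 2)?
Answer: 27/43 ≈ 0.62791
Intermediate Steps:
h(y, r) = 1 (h(y, r) = sqrt(1) = 1)
D(m) = 1/3 (D(m) = 1/(2 + 1) = 1/3)
(x(-4, -5)*2)/(-29 + D(-2)) = ((-4 - 5)*2)/(-29 + 1/3) = (-9*2)/(-86/3) = -18*(-3/86) = 27/43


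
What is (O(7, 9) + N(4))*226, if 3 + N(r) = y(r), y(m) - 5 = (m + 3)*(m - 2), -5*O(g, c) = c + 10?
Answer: 13786/5 ≈ 2757.2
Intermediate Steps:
O(g, c) = -2 - c/5 (O(g, c) = -(c + 10)/5 = -(10 + c)/5 = -2 - c/5)
y(m) = 5 + (-2 + m)*(3 + m) (y(m) = 5 + (m + 3)*(m - 2) = 5 + (3 + m)*(-2 + m) = 5 + (-2 + m)*(3 + m))
N(r) = -4 + r + r**2 (N(r) = -3 + (-1 + r + r**2) = -4 + r + r**2)
(O(7, 9) + N(4))*226 = ((-2 - 1/5*9) + (-4 + 4 + 4**2))*226 = ((-2 - 9/5) + (-4 + 4 + 16))*226 = (-19/5 + 16)*226 = (61/5)*226 = 13786/5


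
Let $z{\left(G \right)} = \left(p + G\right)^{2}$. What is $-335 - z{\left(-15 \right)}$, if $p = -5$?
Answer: $-735$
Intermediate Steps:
$z{\left(G \right)} = \left(-5 + G\right)^{2}$
$-335 - z{\left(-15 \right)} = -335 - \left(-5 - 15\right)^{2} = -335 - \left(-20\right)^{2} = -335 - 400 = -735$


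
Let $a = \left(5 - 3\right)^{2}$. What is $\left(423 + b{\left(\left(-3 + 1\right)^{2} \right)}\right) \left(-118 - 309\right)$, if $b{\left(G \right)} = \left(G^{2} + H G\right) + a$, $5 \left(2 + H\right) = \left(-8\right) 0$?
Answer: $-185745$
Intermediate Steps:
$H = -2$ ($H = -2 + \frac{\left(-8\right) 0}{5} = -2 + \frac{1}{5} \cdot 0 = -2 + 0 = -2$)
$a = 4$ ($a = 2^{2} = 4$)
$b{\left(G \right)} = 4 + G^{2} - 2 G$ ($b{\left(G \right)} = \left(G^{2} - 2 G\right) + 4 = 4 + G^{2} - 2 G$)
$\left(423 + b{\left(\left(-3 + 1\right)^{2} \right)}\right) \left(-118 - 309\right) = \left(423 + \left(4 + \left(\left(-3 + 1\right)^{2}\right)^{2} - 2 \left(-3 + 1\right)^{2}\right)\right) \left(-118 - 309\right) = \left(423 + \left(4 + \left(\left(-2\right)^{2}\right)^{2} - 2 \left(-2\right)^{2}\right)\right) \left(-427\right) = \left(423 + \left(4 + 4^{2} - 8\right)\right) \left(-427\right) = \left(423 + \left(4 + 16 - 8\right)\right) \left(-427\right) = \left(423 + 12\right) \left(-427\right) = 435 \left(-427\right) = -185745$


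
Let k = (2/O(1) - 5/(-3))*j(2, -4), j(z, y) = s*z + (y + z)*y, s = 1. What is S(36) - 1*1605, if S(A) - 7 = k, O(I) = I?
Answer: -4684/3 ≈ -1561.3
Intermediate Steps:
j(z, y) = z + y*(y + z) (j(z, y) = 1*z + (y + z)*y = z + y*(y + z))
k = 110/3 (k = (2/1 - 5/(-3))*(2 + (-4)² - 4*2) = (2*1 - 5*(-⅓))*(2 + 16 - 8) = (2 + 5/3)*10 = (11/3)*10 = 110/3 ≈ 36.667)
S(A) = 131/3 (S(A) = 7 + 110/3 = 131/3)
S(36) - 1*1605 = 131/3 - 1*1605 = 131/3 - 1605 = -4684/3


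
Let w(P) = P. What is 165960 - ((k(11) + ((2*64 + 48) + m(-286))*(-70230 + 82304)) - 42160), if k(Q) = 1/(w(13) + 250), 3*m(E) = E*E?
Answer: -261252527011/789 ≈ -3.3112e+8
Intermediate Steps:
m(E) = E**2/3 (m(E) = (E*E)/3 = E**2/3)
k(Q) = 1/263 (k(Q) = 1/(13 + 250) = 1/263)
165960 - ((k(11) + ((2*64 + 48) + m(-286))*(-70230 + 82304)) - 42160) = 165960 - ((1/263 + ((2*64 + 48) + (1/3)*(-286)**2)*(-70230 + 82304)) - 42160) = 165960 - ((1/263 + ((128 + 48) + (1/3)*81796)*12074) - 42160) = 165960 - ((1/263 + (176 + 81796/3)*12074) - 42160) = 165960 - ((1/263 + (82324/3)*12074) - 42160) = 165960 - ((1/263 + 993979976/3) - 42160) = 165960 - (261416733691/789 - 42160) = 165960 - 1*261383469451/789 = 165960 - 261383469451/789 = -261252527011/789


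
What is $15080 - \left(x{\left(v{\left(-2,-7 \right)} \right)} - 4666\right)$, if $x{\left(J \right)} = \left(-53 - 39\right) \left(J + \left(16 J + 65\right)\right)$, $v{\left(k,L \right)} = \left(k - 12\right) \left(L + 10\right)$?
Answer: $-39962$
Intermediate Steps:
$v{\left(k,L \right)} = \left(-12 + k\right) \left(10 + L\right)$
$x{\left(J \right)} = -5980 - 1564 J$ ($x{\left(J \right)} = - 92 \left(J + \left(65 + 16 J\right)\right) = - 92 \left(65 + 17 J\right) = -5980 - 1564 J$)
$15080 - \left(x{\left(v{\left(-2,-7 \right)} \right)} - 4666\right) = 15080 - \left(\left(-5980 - 1564 \left(-120 - -84 + 10 \left(-2\right) - -14\right)\right) - 4666\right) = 15080 - \left(\left(-5980 - 1564 \left(-120 + 84 - 20 + 14\right)\right) - 4666\right) = 15080 - \left(\left(-5980 - -65688\right) - 4666\right) = 15080 - \left(\left(-5980 + 65688\right) - 4666\right) = 15080 - \left(59708 - 4666\right) = 15080 - 55042 = -39962$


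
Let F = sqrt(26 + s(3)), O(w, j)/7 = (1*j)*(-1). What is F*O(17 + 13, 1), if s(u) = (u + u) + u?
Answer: -7*sqrt(35) ≈ -41.413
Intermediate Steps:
s(u) = 3*u (s(u) = 2*u + u = 3*u)
O(w, j) = -7*j (O(w, j) = 7*((1*j)*(-1)) = 7*(j*(-1)) = 7*(-j) = -7*j)
F = sqrt(35) (F = sqrt(26 + 3*3) = sqrt(26 + 9) = sqrt(35) ≈ 5.9161)
F*O(17 + 13, 1) = sqrt(35)*(-7*1) = sqrt(35)*(-7) = -7*sqrt(35)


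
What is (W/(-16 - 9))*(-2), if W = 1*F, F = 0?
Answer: 0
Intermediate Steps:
W = 0 (W = 1*0 = 0)
(W/(-16 - 9))*(-2) = (0/(-16 - 9))*(-2) = (0/(-25))*(-2) = (0*(-1/25))*(-2) = 0*(-2) = 0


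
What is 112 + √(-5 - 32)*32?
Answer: 112 + 32*I*√37 ≈ 112.0 + 194.65*I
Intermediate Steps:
112 + √(-5 - 32)*32 = 112 + √(-37)*32 = 112 + (I*√37)*32 = 112 + 32*I*√37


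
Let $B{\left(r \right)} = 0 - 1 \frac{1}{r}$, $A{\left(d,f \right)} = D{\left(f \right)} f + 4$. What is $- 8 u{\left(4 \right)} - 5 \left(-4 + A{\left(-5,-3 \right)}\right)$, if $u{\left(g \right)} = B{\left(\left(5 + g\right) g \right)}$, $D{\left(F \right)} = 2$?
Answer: $\frac{272}{9} \approx 30.222$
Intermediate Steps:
$A{\left(d,f \right)} = 4 + 2 f$ ($A{\left(d,f \right)} = 2 f + 4 = 4 + 2 f$)
$B{\left(r \right)} = - \frac{1}{r}$ ($B{\left(r \right)} = 0 - \frac{1}{r} = - \frac{1}{r}$)
$u{\left(g \right)} = - \frac{1}{g \left(5 + g\right)}$ ($u{\left(g \right)} = - \frac{1}{\left(5 + g\right) g} = - \frac{1}{g \left(5 + g\right)}$)
$- 8 u{\left(4 \right)} - 5 \left(-4 + A{\left(-5,-3 \right)}\right) = - 8 \left(- \frac{1}{4 \left(5 + 4\right)}\right) - 5 \left(-4 + \left(4 + 2 \left(-3\right)\right)\right) = - 8 \left(\left(-1\right) \frac{1}{4} \cdot \frac{1}{9}\right) - 5 \left(-4 + \left(4 - 6\right)\right) = - 8 \left(\left(-1\right) \frac{1}{4} \cdot \frac{1}{9}\right) - 5 \left(-4 - 2\right) = \left(-8\right) \left(- \frac{1}{36}\right) - -30 = \frac{2}{9} + 30 = \frac{272}{9}$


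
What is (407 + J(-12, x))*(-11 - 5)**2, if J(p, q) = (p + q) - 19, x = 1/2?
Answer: 96384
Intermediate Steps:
x = 1/2 ≈ 0.50000
J(p, q) = -19 + p + q
(407 + J(-12, x))*(-11 - 5)**2 = (407 + (-19 - 12 + 1/2))*(-11 - 5)**2 = (407 - 61/2)*(-16)**2 = (753/2)*256 = 96384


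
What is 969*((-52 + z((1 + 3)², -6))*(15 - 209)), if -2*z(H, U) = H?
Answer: 11279160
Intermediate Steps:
z(H, U) = -H/2
969*((-52 + z((1 + 3)², -6))*(15 - 209)) = 969*((-52 - (1 + 3)²/2)*(15 - 209)) = 969*((-52 - ½*4²)*(-194)) = 969*((-52 - ½*16)*(-194)) = 969*((-52 - 8)*(-194)) = 969*(-60*(-194)) = 969*11640 = 11279160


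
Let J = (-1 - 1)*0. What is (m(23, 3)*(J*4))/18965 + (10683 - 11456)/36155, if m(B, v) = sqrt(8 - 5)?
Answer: -773/36155 ≈ -0.021380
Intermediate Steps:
J = 0 (J = -2*0 = 0)
m(B, v) = sqrt(3)
(m(23, 3)*(J*4))/18965 + (10683 - 11456)/36155 = (sqrt(3)*(0*4))/18965 + (10683 - 11456)/36155 = (sqrt(3)*0)*(1/18965) - 773*1/36155 = 0*(1/18965) - 773/36155 = 0 - 773/36155 = -773/36155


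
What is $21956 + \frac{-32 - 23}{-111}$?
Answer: $\frac{2437171}{111} \approx 21957.0$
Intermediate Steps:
$21956 + \frac{-32 - 23}{-111} = 21956 - - \frac{55}{111} = 21956 + \frac{55}{111} = \frac{2437171}{111}$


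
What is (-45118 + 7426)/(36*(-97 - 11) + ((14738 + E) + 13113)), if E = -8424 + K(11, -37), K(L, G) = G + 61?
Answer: -37692/15563 ≈ -2.4219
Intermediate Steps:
K(L, G) = 61 + G
E = -8400 (E = -8424 + (61 - 37) = -8424 + 24 = -8400)
(-45118 + 7426)/(36*(-97 - 11) + ((14738 + E) + 13113)) = (-45118 + 7426)/(36*(-97 - 11) + ((14738 - 8400) + 13113)) = -37692/(36*(-108) + (6338 + 13113)) = -37692/(-3888 + 19451) = -37692/15563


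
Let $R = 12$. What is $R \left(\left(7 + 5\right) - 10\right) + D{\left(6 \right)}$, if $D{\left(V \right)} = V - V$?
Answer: $24$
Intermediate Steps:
$D{\left(V \right)} = 0$
$R \left(\left(7 + 5\right) - 10\right) + D{\left(6 \right)} = 12 \left(\left(7 + 5\right) - 10\right) + 0 = 12 \left(12 - 10\right) + 0 = 12 \cdot 2 + 0 = 24 + 0 = 24$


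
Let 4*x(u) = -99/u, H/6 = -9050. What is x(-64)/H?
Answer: -33/4633600 ≈ -7.1219e-6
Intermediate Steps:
H = -54300 (H = 6*(-9050) = -54300)
x(u) = -99/(4*u) (x(u) = (-99/u)/4 = -99/(4*u))
x(-64)/H = -99/4/(-64)/(-54300) = -99/4*(-1/64)*(-1/54300) = (99/256)*(-1/54300) = -33/4633600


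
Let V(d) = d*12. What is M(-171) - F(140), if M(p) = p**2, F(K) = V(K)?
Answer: 27561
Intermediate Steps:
V(d) = 12*d
F(K) = 12*K
M(-171) - F(140) = (-171)**2 - 12*140 = 29241 - 1*1680 = 29241 - 1680 = 27561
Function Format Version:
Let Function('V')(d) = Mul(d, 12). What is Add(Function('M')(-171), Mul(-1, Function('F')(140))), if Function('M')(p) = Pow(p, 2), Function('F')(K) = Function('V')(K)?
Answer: 27561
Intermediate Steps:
Function('V')(d) = Mul(12, d)
Function('F')(K) = Mul(12, K)
Add(Function('M')(-171), Mul(-1, Function('F')(140))) = Add(Pow(-171, 2), Mul(-1, Mul(12, 140))) = Add(29241, Mul(-1, 1680)) = Add(29241, -1680) = 27561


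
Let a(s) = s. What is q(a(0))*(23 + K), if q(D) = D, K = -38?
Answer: 0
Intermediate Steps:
q(a(0))*(23 + K) = 0*(23 - 38) = 0*(-15) = 0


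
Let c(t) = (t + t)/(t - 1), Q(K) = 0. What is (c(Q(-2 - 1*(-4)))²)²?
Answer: 0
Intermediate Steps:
c(t) = 2*t/(-1 + t) (c(t) = (2*t)/(-1 + t) = 2*t/(-1 + t))
(c(Q(-2 - 1*(-4)))²)² = ((2*0/(-1 + 0))²)² = ((2*0/(-1))²)² = ((2*0*(-1))²)² = (0²)² = 0² = 0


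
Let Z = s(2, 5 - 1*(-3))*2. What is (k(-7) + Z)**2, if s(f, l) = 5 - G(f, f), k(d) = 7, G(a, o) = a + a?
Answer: 81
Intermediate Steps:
G(a, o) = 2*a
s(f, l) = 5 - 2*f
Z = 2 (Z = (5 - 2*2)*2 = (5 - 4)*2 = 1*2 = 2)
(k(-7) + Z)**2 = (7 + 2)**2 = 9**2 = 81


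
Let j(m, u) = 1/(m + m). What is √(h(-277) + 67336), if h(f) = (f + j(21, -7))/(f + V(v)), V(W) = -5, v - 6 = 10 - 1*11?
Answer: √262390402393/1974 ≈ 259.49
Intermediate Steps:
v = 5 (v = 6 + (10 - 1*11) = 6 + (10 - 11) = 6 - 1 = 5)
j(m, u) = 1/(2*m)
h(f) = (1/42 + f)/(-5 + f) (h(f) = (f + (½)/21)/(f - 5) = (f + (½)*(1/21))/(-5 + f) = (f + 1/42)/(-5 + f) = (1/42 + f)/(-5 + f))
√(h(-277) + 67336) = √((1/42 - 277)/(-5 - 277) + 67336) = √(-11633/42/(-282) + 67336) = √(-1/282*(-11633/42) + 67336) = √(11633/11844 + 67336) = √(797539217/11844) = √262390402393/1974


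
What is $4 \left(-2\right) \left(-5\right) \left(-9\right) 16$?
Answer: $-5760$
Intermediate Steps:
$4 \left(-2\right) \left(-5\right) \left(-9\right) 16 = \left(-8\right) \left(-5\right) \left(-9\right) 16 = 40 \left(-9\right) 16 = \left(-360\right) 16 = -5760$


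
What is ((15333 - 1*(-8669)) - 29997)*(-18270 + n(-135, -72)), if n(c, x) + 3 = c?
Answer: 110355960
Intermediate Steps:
n(c, x) = -3 + c
((15333 - 1*(-8669)) - 29997)*(-18270 + n(-135, -72)) = ((15333 - 1*(-8669)) - 29997)*(-18270 + (-3 - 135)) = ((15333 + 8669) - 29997)*(-18270 - 138) = (24002 - 29997)*(-18408) = -5995*(-18408) = 110355960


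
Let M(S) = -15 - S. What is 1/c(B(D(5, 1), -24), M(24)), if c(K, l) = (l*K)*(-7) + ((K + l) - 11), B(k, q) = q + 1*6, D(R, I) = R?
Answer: -1/4982 ≈ -0.00020072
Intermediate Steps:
B(k, q) = 6 + q (B(k, q) = q + 6 = 6 + q)
c(K, l) = -11 + K + l - 7*K*l (c(K, l) = (K*l)*(-7) + (-11 + K + l) = -7*K*l + (-11 + K + l) = -11 + K + l - 7*K*l)
1/c(B(D(5, 1), -24), M(24)) = 1/(-11 + (6 - 24) + (-15 - 1*24) - 7*(6 - 24)*(-15 - 1*24)) = 1/(-11 - 18 + (-15 - 24) - 7*(-18)*(-15 - 24)) = 1/(-11 - 18 - 39 - 7*(-18)*(-39)) = 1/(-11 - 18 - 39 - 4914) = 1/(-4982) = -1/4982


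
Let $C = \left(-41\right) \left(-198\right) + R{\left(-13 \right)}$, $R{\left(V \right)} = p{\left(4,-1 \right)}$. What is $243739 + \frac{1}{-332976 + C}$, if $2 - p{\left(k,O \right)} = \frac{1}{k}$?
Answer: $\frac{316720550071}{1299425} \approx 2.4374 \cdot 10^{5}$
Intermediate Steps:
$p{\left(k,O \right)} = 2 - \frac{1}{k}$
$R{\left(V \right)} = \frac{7}{4}$ ($R{\left(V \right)} = 2 - \frac{1}{4} = \frac{7}{4}$)
$C = \frac{32479}{4}$ ($C = \left(-41\right) \left(-198\right) + \frac{7}{4} = 8118 + \frac{7}{4} = \frac{32479}{4} \approx 8119.8$)
$243739 + \frac{1}{-332976 + C} = 243739 + \frac{1}{-332976 + \frac{32479}{4}} = 243739 + \frac{1}{- \frac{1299425}{4}} = 243739 - \frac{4}{1299425} = \frac{316720550071}{1299425}$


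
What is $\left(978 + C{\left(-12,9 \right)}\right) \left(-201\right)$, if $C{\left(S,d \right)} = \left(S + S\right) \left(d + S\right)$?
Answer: $-211050$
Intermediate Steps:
$C{\left(S,d \right)} = 2 S \left(S + d\right)$
$\left(978 + C{\left(-12,9 \right)}\right) \left(-201\right) = \left(978 + 2 \left(-12\right) \left(-12 + 9\right)\right) \left(-201\right) = \left(978 + 2 \left(-12\right) \left(-3\right)\right) \left(-201\right) = \left(978 + 72\right) \left(-201\right) = 1050 \left(-201\right) = -211050$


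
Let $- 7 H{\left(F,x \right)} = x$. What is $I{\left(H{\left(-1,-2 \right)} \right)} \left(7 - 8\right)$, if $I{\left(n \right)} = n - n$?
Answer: $0$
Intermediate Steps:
$H{\left(F,x \right)} = - \frac{x}{7}$
$I{\left(n \right)} = 0$
$I{\left(H{\left(-1,-2 \right)} \right)} \left(7 - 8\right) = 0 \left(7 - 8\right) = 0 \left(-1\right) = 0$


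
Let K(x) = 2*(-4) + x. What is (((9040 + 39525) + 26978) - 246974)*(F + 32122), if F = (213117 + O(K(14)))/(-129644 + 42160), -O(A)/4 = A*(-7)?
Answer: -481712154958853/87484 ≈ -5.5063e+9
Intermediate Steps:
K(x) = -8 + x
O(A) = 28*A (O(A) = -4*A*(-7) = -(-28)*A = 28*A)
F = -213285/87484 (F = (213117 + 28*(-8 + 14))/(-129644 + 42160) = (213117 + 28*6)/(-87484) = (213117 + 168)*(-1/87484) = 213285*(-1/87484) = -213285/87484 ≈ -2.4380)
(((9040 + 39525) + 26978) - 246974)*(F + 32122) = (((9040 + 39525) + 26978) - 246974)*(-213285/87484 + 32122) = ((48565 + 26978) - 246974)*(2809947763/87484) = (75543 - 246974)*(2809947763/87484) = -171431*2809947763/87484 = -481712154958853/87484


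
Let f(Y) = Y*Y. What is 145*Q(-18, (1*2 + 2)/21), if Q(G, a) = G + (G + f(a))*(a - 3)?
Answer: 43601500/9261 ≈ 4708.1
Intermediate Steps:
f(Y) = Y²
Q(G, a) = G + (-3 + a)*(G + a²) (Q(G, a) = G + (G + a²)*(a - 3) = G + (G + a²)*(-3 + a) = G + (-3 + a)*(G + a²))
145*Q(-18, (1*2 + 2)/21) = 145*(((1*2 + 2)/21)³ - 3*(1*2 + 2)²/441 - 2*(-18) - 18*(1*2 + 2)/21) = 145*(((2 + 2)*(1/21))³ - 3*(2 + 2)²/441 + 36 - 18*(2 + 2)/21) = 145*((4*(1/21))³ - 3*(4*(1/21))² + 36 - 72/21) = 145*((4/21)³ - 3*(4/21)² + 36 - 18*4/21) = 145*(64/9261 - 3*16/441 + 36 - 24/7) = 145*(64/9261 - 16/147 + 36 - 24/7) = 145*(300700/9261) = 43601500/9261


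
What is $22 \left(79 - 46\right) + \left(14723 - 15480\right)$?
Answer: $-31$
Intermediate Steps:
$22 \left(79 - 46\right) + \left(14723 - 15480\right) = 22 \cdot 33 - 757 = 726 - 757 = -31$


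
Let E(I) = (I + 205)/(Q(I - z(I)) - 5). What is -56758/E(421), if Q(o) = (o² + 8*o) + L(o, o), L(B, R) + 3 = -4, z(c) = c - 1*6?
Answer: -2043288/313 ≈ -6528.1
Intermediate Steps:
z(c) = -6 + c (z(c) = c - 6 = -6 + c)
L(B, R) = -7 (L(B, R) = -3 - 4 = -7)
Q(o) = -7 + o² + 8*o (Q(o) = (o² + 8*o) - 7 = -7 + o² + 8*o)
E(I) = 205/72 + I/72 (E(I) = (I + 205)/((-7 + (I - (-6 + I))² + 8*(I - (-6 + I))) - 5) = (205 + I)/((-7 + (I + (6 - I))² + 8*(I + (6 - I))) - 5) = (205 + I)/((-7 + 6² + 8*6) - 5) = (205 + I)/((-7 + 36 + 48) - 5) = (205 + I)/(77 - 5) = (205 + I)/72 = (205 + I)*(1/72) = 205/72 + I/72)
-56758/E(421) = -56758/(205/72 + (1/72)*421) = -56758/(205/72 + 421/72) = -56758/313/36 = -56758*36/313 = -2043288/313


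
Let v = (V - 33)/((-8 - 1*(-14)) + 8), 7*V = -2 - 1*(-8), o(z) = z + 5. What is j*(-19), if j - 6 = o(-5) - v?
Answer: -15447/98 ≈ -157.62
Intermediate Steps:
o(z) = 5 + z
V = 6/7 (V = (-2 - 1*(-8))/7 = (-2 + 8)/7 = (1/7)*6 = 6/7 ≈ 0.85714)
v = -225/98 (v = (6/7 - 33)/((-8 - 1*(-14)) + 8) = -225/(7*((-8 + 14) + 8)) = -225/(7*(6 + 8)) = -225/7/14 = -225/7*1/14 = -225/98 ≈ -2.2959)
j = 813/98 (j = 6 + ((5 - 5) - 1*(-225/98)) = 6 + (0 + 225/98) = 6 + 225/98 = 813/98 ≈ 8.2959)
j*(-19) = (813/98)*(-19) = -15447/98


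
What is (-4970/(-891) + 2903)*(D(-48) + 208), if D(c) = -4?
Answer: 176224924/297 ≈ 5.9335e+5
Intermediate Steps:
(-4970/(-891) + 2903)*(D(-48) + 208) = (-4970/(-891) + 2903)*(-4 + 208) = (-4970*(-1/891) + 2903)*204 = (4970/891 + 2903)*204 = (2591543/891)*204 = 176224924/297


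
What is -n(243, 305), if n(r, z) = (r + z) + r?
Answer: -791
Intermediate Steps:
n(r, z) = z + 2*r
-n(243, 305) = -(305 + 2*243) = -(305 + 486) = -1*791 = -791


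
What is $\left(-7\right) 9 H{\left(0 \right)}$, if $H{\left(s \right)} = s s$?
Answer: $0$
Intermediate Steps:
$H{\left(s \right)} = s^{2}$
$\left(-7\right) 9 H{\left(0 \right)} = \left(-7\right) 9 \cdot 0^{2} = \left(-63\right) 0 = 0$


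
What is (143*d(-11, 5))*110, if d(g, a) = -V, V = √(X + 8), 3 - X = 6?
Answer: -15730*√5 ≈ -35173.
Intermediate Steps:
X = -3 (X = 3 - 1*6 = 3 - 6 = -3)
V = √5 (V = √(-3 + 8) = √5 ≈ 2.2361)
d(g, a) = -√5
(143*d(-11, 5))*110 = (143*(-√5))*110 = -143*√5*110 = -15730*√5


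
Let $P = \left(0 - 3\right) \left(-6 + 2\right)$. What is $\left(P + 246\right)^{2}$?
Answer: $66564$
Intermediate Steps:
$P = 12$ ($P = \left(-3\right) \left(-4\right) = 12$)
$\left(P + 246\right)^{2} = \left(12 + 246\right)^{2} = 258^{2} = 66564$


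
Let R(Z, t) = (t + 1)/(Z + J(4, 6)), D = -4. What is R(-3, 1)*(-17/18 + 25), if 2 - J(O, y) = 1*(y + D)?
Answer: -433/27 ≈ -16.037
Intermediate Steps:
J(O, y) = 6 - y (J(O, y) = 2 - (y - 4) = 2 - (-4 + y) = 2 + (4 - y) = 6 - y)
R(Z, t) = (1 + t)/Z (R(Z, t) = (t + 1)/(Z + (6 - 1*6)) = (1 + t)/(Z + (6 - 6)) = (1 + t)/(Z + 0) = (1 + t)/Z)
R(-3, 1)*(-17/18 + 25) = ((1 + 1)/(-3))*(-17/18 + 25) = (-⅓*2)*(-17*1/18 + 25) = -2*(-17/18 + 25)/3 = -⅔*433/18 = -433/27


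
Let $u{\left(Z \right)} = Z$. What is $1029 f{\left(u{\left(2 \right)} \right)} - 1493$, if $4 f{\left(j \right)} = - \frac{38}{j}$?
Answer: $- \frac{25523}{4} \approx -6380.8$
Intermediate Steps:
$f{\left(j \right)} = - \frac{19}{2 j}$ ($f{\left(j \right)} = \frac{\left(-38\right) \frac{1}{j}}{4} = - \frac{19}{2 j}$)
$1029 f{\left(u{\left(2 \right)} \right)} - 1493 = 1029 \left(- \frac{19}{2 \cdot 2}\right) - 1493 = 1029 \left(\left(- \frac{19}{2}\right) \frac{1}{2}\right) - 1493 = 1029 \left(- \frac{19}{4}\right) - 1493 = - \frac{19551}{4} - 1493 = - \frac{25523}{4}$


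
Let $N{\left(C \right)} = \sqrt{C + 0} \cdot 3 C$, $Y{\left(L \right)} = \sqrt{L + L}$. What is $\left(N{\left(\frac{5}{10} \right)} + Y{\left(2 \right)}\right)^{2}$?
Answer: $\frac{41}{8} + 3 \sqrt{2} \approx 9.3676$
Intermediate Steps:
$Y{\left(L \right)} = \sqrt{2} \sqrt{L}$ ($Y{\left(L \right)} = \sqrt{2 L} = \sqrt{2} \sqrt{L}$)
$N{\left(C \right)} = 3 C^{\frac{3}{2}}$ ($N{\left(C \right)} = \sqrt{C} 3 C = 3 \sqrt{C} C = 3 C^{\frac{3}{2}}$)
$\left(N{\left(\frac{5}{10} \right)} + Y{\left(2 \right)}\right)^{2} = \left(3 \left(\frac{5}{10}\right)^{\frac{3}{2}} + \sqrt{2} \sqrt{2}\right)^{2} = \left(3 \left(5 \cdot \frac{1}{10}\right)^{\frac{3}{2}} + 2\right)^{2} = \left(\frac{3}{2 \sqrt{2}} + 2\right)^{2} = \left(3 \frac{\sqrt{2}}{4} + 2\right)^{2} = \left(\frac{3 \sqrt{2}}{4} + 2\right)^{2} = \left(2 + \frac{3 \sqrt{2}}{4}\right)^{2}$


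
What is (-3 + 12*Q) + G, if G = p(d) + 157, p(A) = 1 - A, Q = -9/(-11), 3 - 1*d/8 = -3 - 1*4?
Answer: 933/11 ≈ 84.818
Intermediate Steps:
d = 80 (d = 24 - 8*(-3 - 1*4) = 24 - 8*(-3 - 4) = 24 - 8*(-7) = 24 + 56 = 80)
Q = 9/11 (Q = -9*(-1/11) = 9/11 ≈ 0.81818)
G = 78 (G = (1 - 1*80) + 157 = (1 - 80) + 157 = -79 + 157 = 78)
(-3 + 12*Q) + G = (-3 + 12*(9/11)) + 78 = (-3 + 108/11) + 78 = 75/11 + 78 = 933/11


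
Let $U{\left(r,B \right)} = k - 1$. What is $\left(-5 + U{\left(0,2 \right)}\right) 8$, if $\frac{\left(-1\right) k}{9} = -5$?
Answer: $312$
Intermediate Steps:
$k = 45$ ($k = \left(-9\right) \left(-5\right) = 45$)
$U{\left(r,B \right)} = 44$ ($U{\left(r,B \right)} = 45 - 1 = 44$)
$\left(-5 + U{\left(0,2 \right)}\right) 8 = \left(-5 + 44\right) 8 = 39 \cdot 8 = 312$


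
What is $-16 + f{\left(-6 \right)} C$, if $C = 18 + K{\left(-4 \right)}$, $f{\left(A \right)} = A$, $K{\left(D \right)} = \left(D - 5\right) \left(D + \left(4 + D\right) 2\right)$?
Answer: $-340$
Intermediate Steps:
$K{\left(D \right)} = \left(-5 + D\right) \left(8 + 3 D\right)$ ($K{\left(D \right)} = \left(-5 + D\right) \left(D + \left(8 + 2 D\right)\right) = \left(-5 + D\right) \left(8 + 3 D\right)$)
$C = 54$ ($C = 18 - \left(12 - 48\right) = 18 + \left(-40 + 28 + 3 \cdot 16\right) = 18 + \left(-40 + 28 + 48\right) = 18 + 36 = 54$)
$-16 + f{\left(-6 \right)} C = -16 - 324 = -340$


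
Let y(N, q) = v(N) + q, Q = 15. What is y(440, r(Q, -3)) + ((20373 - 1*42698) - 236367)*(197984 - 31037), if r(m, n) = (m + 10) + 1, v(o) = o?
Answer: -43187852858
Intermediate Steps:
r(m, n) = 11 + m (r(m, n) = (10 + m) + 1 = 11 + m)
y(N, q) = N + q
y(440, r(Q, -3)) + ((20373 - 1*42698) - 236367)*(197984 - 31037) = (440 + (11 + 15)) + ((20373 - 1*42698) - 236367)*(197984 - 31037) = (440 + 26) + ((20373 - 42698) - 236367)*166947 = 466 + (-22325 - 236367)*166947 = 466 - 258692*166947 = 466 - 43187853324 = -43187852858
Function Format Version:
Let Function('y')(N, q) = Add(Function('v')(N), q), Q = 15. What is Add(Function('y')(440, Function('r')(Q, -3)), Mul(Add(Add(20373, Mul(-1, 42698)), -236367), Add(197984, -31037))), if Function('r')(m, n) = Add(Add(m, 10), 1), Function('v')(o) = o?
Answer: -43187852858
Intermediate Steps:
Function('r')(m, n) = Add(11, m) (Function('r')(m, n) = Add(Add(10, m), 1) = Add(11, m))
Function('y')(N, q) = Add(N, q)
Add(Function('y')(440, Function('r')(Q, -3)), Mul(Add(Add(20373, Mul(-1, 42698)), -236367), Add(197984, -31037))) = Add(Add(440, Add(11, 15)), Mul(Add(Add(20373, Mul(-1, 42698)), -236367), Add(197984, -31037))) = Add(Add(440, 26), Mul(Add(Add(20373, -42698), -236367), 166947)) = Add(466, Mul(Add(-22325, -236367), 166947)) = Add(466, Mul(-258692, 166947)) = Add(466, -43187853324) = -43187852858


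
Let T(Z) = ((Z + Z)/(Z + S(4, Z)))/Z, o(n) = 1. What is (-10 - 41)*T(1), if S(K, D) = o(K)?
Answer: -51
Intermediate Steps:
S(K, D) = 1
T(Z) = 2/(1 + Z) (T(Z) = ((Z + Z)/(Z + 1))/Z = ((2*Z)/(1 + Z))/Z = (2*Z/(1 + Z))/Z = 2/(1 + Z))
(-10 - 41)*T(1) = (-10 - 41)*(2/(1 + 1)) = -102/2 = -51*1 = -51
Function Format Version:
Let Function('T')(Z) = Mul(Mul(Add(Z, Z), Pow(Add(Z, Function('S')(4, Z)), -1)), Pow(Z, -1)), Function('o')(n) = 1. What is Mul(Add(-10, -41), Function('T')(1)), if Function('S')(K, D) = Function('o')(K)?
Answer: -51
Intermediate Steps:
Function('S')(K, D) = 1
Function('T')(Z) = Mul(2, Pow(Add(1, Z), -1)) (Function('T')(Z) = Mul(Mul(Add(Z, Z), Pow(Add(Z, 1), -1)), Pow(Z, -1)) = Mul(Mul(Mul(2, Z), Pow(Add(1, Z), -1)), Pow(Z, -1)) = Mul(Mul(2, Z, Pow(Add(1, Z), -1)), Pow(Z, -1)) = Mul(2, Pow(Add(1, Z), -1)))
Mul(Add(-10, -41), Function('T')(1)) = Mul(Add(-10, -41), Mul(2, Pow(Add(1, 1), -1))) = Mul(-51, Mul(2, Pow(2, -1))) = Mul(-51, Mul(2, Rational(1, 2))) = Mul(-51, 1) = -51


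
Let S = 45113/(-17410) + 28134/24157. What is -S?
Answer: 599981801/420573370 ≈ 1.4266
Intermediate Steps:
S = -599981801/420573370 (S = 45113*(-1/17410) + 28134*(1/24157) = -45113/17410 + 28134/24157 = -599981801/420573370 ≈ -1.4266)
-S = -1*(-599981801/420573370) = 599981801/420573370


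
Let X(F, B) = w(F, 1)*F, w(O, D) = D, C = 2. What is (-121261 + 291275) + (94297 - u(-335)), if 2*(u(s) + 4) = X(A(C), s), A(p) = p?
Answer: 264314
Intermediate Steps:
X(F, B) = F (X(F, B) = 1*F = F)
u(s) = -3 (u(s) = -4 + (1/2)*2 = -4 + 1 = -3)
(-121261 + 291275) + (94297 - u(-335)) = (-121261 + 291275) + (94297 - 1*(-3)) = 170014 + (94297 + 3) = 170014 + 94300 = 264314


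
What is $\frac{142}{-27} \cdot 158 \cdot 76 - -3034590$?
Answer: $\frac{80228794}{27} \approx 2.9714 \cdot 10^{6}$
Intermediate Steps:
$\frac{142}{-27} \cdot 158 \cdot 76 - -3034590 = 142 \left(- \frac{1}{27}\right) 158 \cdot 76 + 3034590 = \left(- \frac{142}{27}\right) 158 \cdot 76 + 3034590 = \left(- \frac{22436}{27}\right) 76 + 3034590 = - \frac{1705136}{27} + 3034590 = \frac{80228794}{27}$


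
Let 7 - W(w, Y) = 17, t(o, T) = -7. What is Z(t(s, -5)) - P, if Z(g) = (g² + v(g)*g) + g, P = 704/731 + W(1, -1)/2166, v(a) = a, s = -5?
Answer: 71283466/791673 ≈ 90.042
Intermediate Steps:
W(w, Y) = -10 (W(w, Y) = 7 - 1*17 = 7 - 17 = -10)
P = 758777/791673 (P = 704/731 - 10/2166 = 704*(1/731) - 10*1/2166 = 704/731 - 5/1083 = 758777/791673 ≈ 0.95845)
Z(g) = g + 2*g² (Z(g) = (g² + g*g) + g = (g² + g²) + g = 2*g² + g = g + 2*g²)
Z(t(s, -5)) - P = -7*(1 + 2*(-7)) - 1*758777/791673 = -7*(1 - 14) - 758777/791673 = -7*(-13) - 758777/791673 = 91 - 758777/791673 = 71283466/791673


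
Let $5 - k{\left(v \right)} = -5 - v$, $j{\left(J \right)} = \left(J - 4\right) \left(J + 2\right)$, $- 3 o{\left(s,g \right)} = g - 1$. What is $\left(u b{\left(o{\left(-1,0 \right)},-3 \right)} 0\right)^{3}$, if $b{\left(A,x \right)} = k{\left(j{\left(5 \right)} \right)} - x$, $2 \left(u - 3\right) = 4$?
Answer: $0$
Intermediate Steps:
$u = 5$ ($u = 3 + \frac{1}{2} \cdot 4 = 3 + 2 = 5$)
$o{\left(s,g \right)} = \frac{1}{3} - \frac{g}{3}$ ($o{\left(s,g \right)} = - \frac{g - 1}{3} = - \frac{-1 + g}{3} = \frac{1}{3} - \frac{g}{3}$)
$j{\left(J \right)} = \left(-4 + J\right) \left(2 + J\right)$
$k{\left(v \right)} = 10 + v$ ($k{\left(v \right)} = 5 - \left(-5 - v\right) = 5 + \left(5 + v\right) = 10 + v$)
$b{\left(A,x \right)} = 17 - x$ ($b{\left(A,x \right)} = \left(10 - \left(18 - 25\right)\right) - x = \left(10 - -7\right) - x = \left(10 + 7\right) - x = 17 - x$)
$\left(u b{\left(o{\left(-1,0 \right)},-3 \right)} 0\right)^{3} = \left(5 \left(17 - -3\right) 0\right)^{3} = \left(5 \left(17 + 3\right) 0\right)^{3} = \left(5 \cdot 20 \cdot 0\right)^{3} = \left(100 \cdot 0\right)^{3} = 0^{3} = 0$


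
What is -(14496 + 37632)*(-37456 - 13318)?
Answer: 2646747072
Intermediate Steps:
-(14496 + 37632)*(-37456 - 13318) = -52128*(-50774) = -1*(-2646747072) = 2646747072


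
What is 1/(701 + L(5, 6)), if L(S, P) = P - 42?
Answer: 1/665 ≈ 0.0015038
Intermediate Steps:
L(S, P) = -42 + P
1/(701 + L(5, 6)) = 1/(701 + (-42 + 6)) = 1/(701 - 36) = 1/665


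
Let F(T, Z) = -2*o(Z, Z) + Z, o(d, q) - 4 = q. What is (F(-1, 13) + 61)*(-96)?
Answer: -3840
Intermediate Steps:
o(d, q) = 4 + q
F(T, Z) = -8 - Z (F(T, Z) = -2*(4 + Z) + Z = (-8 - 2*Z) + Z = -8 - Z)
(F(-1, 13) + 61)*(-96) = ((-8 - 1*13) + 61)*(-96) = ((-8 - 13) + 61)*(-96) = (-21 + 61)*(-96) = 40*(-96) = -3840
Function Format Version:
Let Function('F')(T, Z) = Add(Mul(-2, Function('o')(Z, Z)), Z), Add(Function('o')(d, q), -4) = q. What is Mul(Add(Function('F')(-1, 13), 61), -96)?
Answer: -3840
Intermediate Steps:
Function('o')(d, q) = Add(4, q)
Function('F')(T, Z) = Add(-8, Mul(-1, Z)) (Function('F')(T, Z) = Add(Mul(-2, Add(4, Z)), Z) = Add(Add(-8, Mul(-2, Z)), Z) = Add(-8, Mul(-1, Z)))
Mul(Add(Function('F')(-1, 13), 61), -96) = Mul(Add(Add(-8, Mul(-1, 13)), 61), -96) = Mul(Add(Add(-8, -13), 61), -96) = Mul(Add(-21, 61), -96) = Mul(40, -96) = -3840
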